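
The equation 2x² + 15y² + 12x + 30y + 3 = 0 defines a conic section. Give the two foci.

Rearranging, 2(x² + 6x) + 15(y² + 2y) = -3.
2(x + 3)² + 15(y + 1)² = -3 + 18 + 15 = 30
Divide by 30: (x + 3)²/15 + (y + 1)²/2 = 1
Ellipse, center (-3, -1), major axis horizontal; a² = 15, b² = 2.
c² = a² - b² = 15 - 2 = 13, so c = √13.
Foci lie on the horizontal axis through the center: (h ± c, k).

(-3 - √13, -1) and (-3 + √13, -1)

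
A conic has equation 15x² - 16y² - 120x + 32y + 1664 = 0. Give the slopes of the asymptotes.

√15/4 and -√15/4

Group the x- and y-terms: 15(x² - 8x) -16(y² - 2y) = -1664
Completing the square gives 15(x - 4)² -16(y - 1)² = -1664 + 240 - 16 = -1440.
Divide through by -1440 to get (y - 1)²/90 - (x - 4)²/96 = 1.
Hyperbola, center (4, 1), transverse axis vertical; a² = 90, b² = 96.
For a vertical hyperbola the asymptotes have slope ±a/b.
Here that is ±3√10/4√6 = ±√15/4.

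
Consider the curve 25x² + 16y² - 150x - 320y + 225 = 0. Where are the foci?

Collect terms: 25(x² - 6x) + 16(y² - 20y) = -225
25(x - 3)² + 16(y - 10)² = -225 + 225 + 1600 = 1600
Divide through by 1600 to get (x - 3)²/64 + (y - 10)²/100 = 1.
Ellipse, center (3, 10), major axis vertical; a² = 100, b² = 64.
c² = a² - b² = 100 - 64 = 36, so c = 6.
Foci lie on the vertical axis through the center: (h, k ± c).

(3, 4) and (3, 16)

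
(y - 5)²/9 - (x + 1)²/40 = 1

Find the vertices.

(-1, 2) and (-1, 8)

Center (-1, 5). The positive term is the y-term, so the transverse axis is vertical; a² = 9, b² = 40.
a = 3. Vertices at (h, k ± a).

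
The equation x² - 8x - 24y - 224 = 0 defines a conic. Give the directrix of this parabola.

Only x is squared. Complete the square in x: (x - 4)² = 24(y + 10).
Vertex (4, -10); 4p = 24 so p = 6. Opens up.
Directrix is the horizontal line y = k − p = -10 − (6) = -16.

y = -16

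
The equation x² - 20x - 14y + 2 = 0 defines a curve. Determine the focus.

(10, -7/2)

Only x is squared. Complete the square in x: (x - 10)² = 14(y + 7).
Vertex (10, -7); 4p = 14 so p = 7/2. Opens up.
Focus is p units from the vertex along the axis: (h, k + p).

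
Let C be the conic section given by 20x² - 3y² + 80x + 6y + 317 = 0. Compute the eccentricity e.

e = √115/10

Group: 20(x² + 4x) -3(y² - 2y) = -317
Complete the square: 20(x + 2)² -3(y - 1)² = -317 + 80 - 3 = -240
Divide by -240: (y - 1)²/80 - (x + 2)²/12 = 1
Hyperbola, center (-2, 1), transverse axis vertical; a² = 80, b² = 12.
c² = a² + b² = 92, so c = 2√23.
e = c/a = 2√23/4√5 = √115/10.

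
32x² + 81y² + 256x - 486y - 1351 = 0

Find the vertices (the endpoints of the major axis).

Group: 32(x² + 8x) + 81(y² - 6y) = 1351
32(x + 4)² + 81(y - 3)² = 1351 + 512 + 729 = 2592
Dividing both sides by 2592: (x + 4)²/81 + (y - 3)²/32 = 1
Ellipse, center (-4, 3), major axis horizontal; a² = 81, b² = 32.
a = 9. Vertices at (h ± a, k).

(-13, 3) and (5, 3)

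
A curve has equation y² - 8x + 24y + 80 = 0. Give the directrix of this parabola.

x = -10

Only y is squared. Complete the square in y: (y + 12)² = 8(x + 8).
Vertex (-8, -12); 4p = 8 so p = 2. Opens right.
Directrix is the vertical line x = h − p = -8 − (2) = -10.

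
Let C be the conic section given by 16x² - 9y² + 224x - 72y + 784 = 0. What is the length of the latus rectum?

9/2

16(x² + 14x) -9(y² + 8y) = -784
Completing the square gives 16(x + 7)² -9(y + 4)² = -784 + 784 - 144 = -144.
Divide by -144: (y + 4)²/16 - (x + 7)²/9 = 1
Hyperbola, center (-7, -4), transverse axis vertical; a² = 16, b² = 9.
Latus rectum length = 2b²/a = 2·9/4 = 9/2.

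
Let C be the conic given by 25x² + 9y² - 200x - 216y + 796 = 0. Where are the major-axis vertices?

(4, 2) and (4, 22)

Group the x- and y-terms: 25(x² - 8x) + 9(y² - 24y) = -796
Completing the square gives 25(x - 4)² + 9(y - 12)² = -796 + 400 + 1296 = 900.
Divide through by 900 to get (x - 4)²/36 + (y - 12)²/100 = 1.
Ellipse, center (4, 12), major axis vertical; a² = 100, b² = 36.
a = 10. Vertices at (h, k ± a).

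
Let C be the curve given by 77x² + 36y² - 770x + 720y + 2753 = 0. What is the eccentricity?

Group: 77(x² - 10x) + 36(y² + 20y) = -2753
Complete the square in x and y: 77(x - 5)² + 36(y + 10)² = -2753 + 1925 + 3600 = 2772
Divide through by 2772 to get (x - 5)²/36 + (y + 10)²/77 = 1.
Ellipse, center (5, -10), major axis vertical; a² = 77, b² = 36.
c² = a² - b² = 41, so c = √41.
e = c/a = √41/√77 = √3157/77.

e = √3157/77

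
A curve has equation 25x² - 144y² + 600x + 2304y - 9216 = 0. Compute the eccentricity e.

Group: 25(x² + 24x) -144(y² - 16y) = 9216
Complete the square in x and y: 25(x + 12)² -144(y - 8)² = 9216 + 3600 - 9216 = 3600
Divide through by 3600 to get (x + 12)²/144 - (y - 8)²/25 = 1.
Hyperbola, center (-12, 8), transverse axis horizontal; a² = 144, b² = 25.
c² = a² + b² = 169, so c = 13.
e = c/a = 13/12.

e = 13/12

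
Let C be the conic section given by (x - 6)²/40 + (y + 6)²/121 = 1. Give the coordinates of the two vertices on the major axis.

Center (6, -6). The larger denominator 121 sits under the y-term, so the major axis is vertical; a² = 121, b² = 40.
a = 11. Vertices at (h, k ± a).

(6, -17) and (6, 5)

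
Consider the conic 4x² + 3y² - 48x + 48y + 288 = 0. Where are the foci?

(6, -10) and (6, -6)

Group the x- and y-terms: 4(x² - 12x) + 3(y² + 16y) = -288
Completing the square gives 4(x - 6)² + 3(y + 8)² = -288 + 144 + 192 = 48.
Divide by 48: (x - 6)²/12 + (y + 8)²/16 = 1
Ellipse, center (6, -8), major axis vertical; a² = 16, b² = 12.
c² = a² - b² = 16 - 12 = 4, so c = 2.
Foci lie on the vertical axis through the center: (h, k ± c).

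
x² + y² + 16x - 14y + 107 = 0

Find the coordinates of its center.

(-8, 7)

Collect terms: (x² + 16x) + (y² - 14y) = -107
Complete the square: (x + 8)² + (y - 7)² = -107 + 64 + 49 = 6
So (x + 8)² + (y - 7)² = 6.
Circle centered at (-8, 7) with r² = 6.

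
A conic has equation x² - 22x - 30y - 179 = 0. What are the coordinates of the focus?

(11, -5/2)

Only x is squared. Complete the square in x: (x - 11)² = 30(y + 10).
Vertex (11, -10); 4p = 30 so p = 15/2. Opens up.
Focus is p units from the vertex along the axis: (h, k + p).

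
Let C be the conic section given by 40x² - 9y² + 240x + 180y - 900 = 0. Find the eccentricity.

e = 7/3

Group the x- and y-terms: 40(x² + 6x) -9(y² - 20y) = 900
Completing the square gives 40(x + 3)² -9(y - 10)² = 900 + 360 - 900 = 360.
Divide through by 360 to get (x + 3)²/9 - (y - 10)²/40 = 1.
Hyperbola, center (-3, 10), transverse axis horizontal; a² = 9, b² = 40.
c² = a² + b² = 49, so c = 7.
e = c/a = 7/3.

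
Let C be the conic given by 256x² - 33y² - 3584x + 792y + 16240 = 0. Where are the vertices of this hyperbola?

(7, -4) and (7, 28)

Collect terms: 256(x² - 14x) -33(y² - 24y) = -16240
Completing the square gives 256(x - 7)² -33(y - 12)² = -16240 + 12544 - 4752 = -8448.
Divide through by -8448 to get (y - 12)²/256 - (x - 7)²/33 = 1.
Hyperbola, center (7, 12), transverse axis vertical; a² = 256, b² = 33.
a = 16. Vertices at (h, k ± a).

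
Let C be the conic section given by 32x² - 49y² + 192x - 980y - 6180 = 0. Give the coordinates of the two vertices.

Group: 32(x² + 6x) -49(y² + 20y) = 6180
32(x + 3)² -49(y + 10)² = 6180 + 288 - 4900 = 1568
Divide through by 1568 to get (x + 3)²/49 - (y + 10)²/32 = 1.
Hyperbola, center (-3, -10), transverse axis horizontal; a² = 49, b² = 32.
a = 7. Vertices at (h ± a, k).

(-10, -10) and (4, -10)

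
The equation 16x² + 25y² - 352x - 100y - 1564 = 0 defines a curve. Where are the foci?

(2, 2) and (20, 2)

16(x² - 22x) + 25(y² - 4y) = 1564
16(x - 11)² + 25(y - 2)² = 1564 + 1936 + 100 = 3600
Dividing both sides by 3600: (x - 11)²/225 + (y - 2)²/144 = 1
Ellipse, center (11, 2), major axis horizontal; a² = 225, b² = 144.
c² = a² - b² = 225 - 144 = 81, so c = 9.
Foci lie on the horizontal axis through the center: (h ± c, k).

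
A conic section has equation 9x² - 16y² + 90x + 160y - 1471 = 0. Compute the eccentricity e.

e = 5/4

Rearranging, 9(x² + 10x) -16(y² - 10y) = 1471.
Complete the square: 9(x + 5)² -16(y - 5)² = 1471 + 225 - 400 = 1296
Divide by 1296: (x + 5)²/144 - (y - 5)²/81 = 1
Hyperbola, center (-5, 5), transverse axis horizontal; a² = 144, b² = 81.
c² = a² + b² = 225, so c = 15.
e = c/a = 15/12 = 5/4.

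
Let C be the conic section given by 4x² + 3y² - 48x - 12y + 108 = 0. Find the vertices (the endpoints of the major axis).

Group the x- and y-terms: 4(x² - 12x) + 3(y² - 4y) = -108
Complete the square: 4(x - 6)² + 3(y - 2)² = -108 + 144 + 12 = 48
Divide by 48: (x - 6)²/12 + (y - 2)²/16 = 1
Ellipse, center (6, 2), major axis vertical; a² = 16, b² = 12.
a = 4. Vertices at (h, k ± a).

(6, -2) and (6, 6)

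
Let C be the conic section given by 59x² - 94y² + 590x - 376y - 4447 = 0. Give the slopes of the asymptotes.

59(x² + 10x) -94(y² + 4y) = 4447
Complete the square in x and y: 59(x + 5)² -94(y + 2)² = 4447 + 1475 - 376 = 5546
Divide through by 5546 to get (x + 5)²/94 - (y + 2)²/59 = 1.
Hyperbola, center (-5, -2), transverse axis horizontal; a² = 94, b² = 59.
For a horizontal hyperbola the asymptotes have slope ±b/a.
Here that is ±√59/√94 = ±√5546/94.

√5546/94 and -√5546/94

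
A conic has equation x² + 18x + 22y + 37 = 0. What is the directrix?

Only x is squared. Complete the square in x: (x + 9)² = -22(y - 2).
Vertex (-9, 2); 4p = -22 so p = -11/2. Opens down.
Directrix is the horizontal line y = k − p = 2 − (-11/2) = 15/2.

y = 15/2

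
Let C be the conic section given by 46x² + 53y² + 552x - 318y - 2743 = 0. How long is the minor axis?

Rearranging, 46(x² + 12x) + 53(y² - 6y) = 2743.
Completing the square gives 46(x + 6)² + 53(y - 3)² = 2743 + 1656 + 477 = 4876.
Divide by 4876: (x + 6)²/106 + (y - 3)²/92 = 1
Ellipse, center (-6, 3), major axis horizontal; a² = 106, b² = 92.
b² = 92 so b = 2√23; the minor axis has length 2b = 4√23.

4√23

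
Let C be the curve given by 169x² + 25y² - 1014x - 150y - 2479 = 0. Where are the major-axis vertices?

(3, -10) and (3, 16)

Group the x- and y-terms: 169(x² - 6x) + 25(y² - 6y) = 2479
169(x - 3)² + 25(y - 3)² = 2479 + 1521 + 225 = 4225
Divide by 4225: (x - 3)²/25 + (y - 3)²/169 = 1
Ellipse, center (3, 3), major axis vertical; a² = 169, b² = 25.
a = 13. Vertices at (h, k ± a).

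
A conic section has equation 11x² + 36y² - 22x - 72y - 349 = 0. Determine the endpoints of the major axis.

Rearranging, 11(x² - 2x) + 36(y² - 2y) = 349.
11(x - 1)² + 36(y - 1)² = 349 + 11 + 36 = 396
Divide by 396: (x - 1)²/36 + (y - 1)²/11 = 1
Ellipse, center (1, 1), major axis horizontal; a² = 36, b² = 11.
a = 6. Vertices at (h ± a, k).

(-5, 1) and (7, 1)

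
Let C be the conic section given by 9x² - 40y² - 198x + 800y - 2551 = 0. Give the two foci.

Group: 9(x² - 22x) -40(y² - 20y) = 2551
Complete the square: 9(x - 11)² -40(y - 10)² = 2551 + 1089 - 4000 = -360
Divide through by -360 to get (y - 10)²/9 - (x - 11)²/40 = 1.
Hyperbola, center (11, 10), transverse axis vertical; a² = 9, b² = 40.
c² = a² + b² = 9 + 40 = 49, so c = 7.
Foci lie on the vertical axis through the center: (h, k ± c).

(11, 3) and (11, 17)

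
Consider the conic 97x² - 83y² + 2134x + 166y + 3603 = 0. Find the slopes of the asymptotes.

97(x² + 22x) -83(y² - 2y) = -3603
Complete the square in x and y: 97(x + 11)² -83(y - 1)² = -3603 + 11737 - 83 = 8051
Divide through by 8051 to get (x + 11)²/83 - (y - 1)²/97 = 1.
Hyperbola, center (-11, 1), transverse axis horizontal; a² = 83, b² = 97.
For a horizontal hyperbola the asymptotes have slope ±b/a.
Here that is ±√97/√83 = ±√8051/83.

√8051/83 and -√8051/83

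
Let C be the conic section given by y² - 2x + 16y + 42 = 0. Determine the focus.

Only y is squared. Complete the square in y: (y + 8)² = 2(x + 11).
Vertex (-11, -8); 4p = 2 so p = 1/2. Opens right.
Focus is p units from the vertex along the axis: (h + p, k).

(-21/2, -8)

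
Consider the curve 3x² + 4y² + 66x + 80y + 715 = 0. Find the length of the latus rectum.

Group: 3(x² + 22x) + 4(y² + 20y) = -715
3(x + 11)² + 4(y + 10)² = -715 + 363 + 400 = 48
Divide by 48: (x + 11)²/16 + (y + 10)²/12 = 1
Ellipse, center (-11, -10), major axis horizontal; a² = 16, b² = 12.
Latus rectum length = 2b²/a = 2·12/4 = 6.

6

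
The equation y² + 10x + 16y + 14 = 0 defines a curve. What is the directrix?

Only y is squared. Complete the square in y: (y + 8)² = -10(x - 5).
Vertex (5, -8); 4p = -10 so p = -5/2. Opens left.
Directrix is the vertical line x = h − p = 5 − (-5/2) = 15/2.

x = 15/2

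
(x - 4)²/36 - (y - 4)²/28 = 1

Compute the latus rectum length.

28/3

Center (4, 4). The positive term is the x-term, so the transverse axis is horizontal; a² = 36, b² = 28.
Latus rectum length = 2b²/a = 2·28/6 = 28/3.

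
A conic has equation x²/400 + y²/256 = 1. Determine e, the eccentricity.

Center (0, 0). The larger denominator 400 sits under the x-term, so the major axis is horizontal; a² = 400, b² = 256.
c² = a² - b² = 144, so c = 12.
e = c/a = 12/20 = 3/5.

e = 3/5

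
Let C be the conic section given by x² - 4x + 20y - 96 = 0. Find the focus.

Only x is squared. Complete the square in x: (x - 2)² = -20(y - 5).
Vertex (2, 5); 4p = -20 so p = -5. Opens down.
Focus is p units from the vertex along the axis: (h, k + p).

(2, 0)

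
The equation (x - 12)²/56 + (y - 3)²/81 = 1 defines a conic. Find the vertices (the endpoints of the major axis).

Center (12, 3). The larger denominator 81 sits under the y-term, so the major axis is vertical; a² = 81, b² = 56.
a = 9. Vertices at (h, k ± a).

(12, -6) and (12, 12)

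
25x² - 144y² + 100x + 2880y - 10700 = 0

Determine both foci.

(-2, -3) and (-2, 23)

25(x² + 4x) -144(y² - 20y) = 10700
Complete the square: 25(x + 2)² -144(y - 10)² = 10700 + 100 - 14400 = -3600
Divide through by -3600 to get (y - 10)²/25 - (x + 2)²/144 = 1.
Hyperbola, center (-2, 10), transverse axis vertical; a² = 25, b² = 144.
c² = a² + b² = 25 + 144 = 169, so c = 13.
Foci lie on the vertical axis through the center: (h, k ± c).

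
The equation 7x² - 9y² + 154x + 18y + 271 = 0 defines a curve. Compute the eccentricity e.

7(x² + 22x) -9(y² - 2y) = -271
Complete the square: 7(x + 11)² -9(y - 1)² = -271 + 847 - 9 = 567
Divide by 567: (x + 11)²/81 - (y - 1)²/63 = 1
Hyperbola, center (-11, 1), transverse axis horizontal; a² = 81, b² = 63.
c² = a² + b² = 144, so c = 12.
e = c/a = 12/9 = 4/3.

e = 4/3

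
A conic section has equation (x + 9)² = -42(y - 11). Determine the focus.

(-9, 1/2)

Vertex (-9, 11); 4p = -42 so p = -21/2. Opens down.
Focus is p units from the vertex along the axis: (h, k + p).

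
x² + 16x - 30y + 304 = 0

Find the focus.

(-8, 31/2)

Only x is squared. Complete the square in x: (x + 8)² = 30(y - 8).
Vertex (-8, 8); 4p = 30 so p = 15/2. Opens up.
Focus is p units from the vertex along the axis: (h, k + p).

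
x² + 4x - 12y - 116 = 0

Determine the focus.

(-2, -7)

Only x is squared. Complete the square in x: (x + 2)² = 12(y + 10).
Vertex (-2, -10); 4p = 12 so p = 3. Opens up.
Focus is p units from the vertex along the axis: (h, k + p).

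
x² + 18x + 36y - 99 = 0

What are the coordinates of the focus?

(-9, -4)

Only x is squared. Complete the square in x: (x + 9)² = -36(y - 5).
Vertex (-9, 5); 4p = -36 so p = -9. Opens down.
Focus is p units from the vertex along the axis: (h, k + p).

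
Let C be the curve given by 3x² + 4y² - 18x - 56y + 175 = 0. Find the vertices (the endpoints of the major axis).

(-1, 7) and (7, 7)

3(x² - 6x) + 4(y² - 14y) = -175
3(x - 3)² + 4(y - 7)² = -175 + 27 + 196 = 48
Divide by 48: (x - 3)²/16 + (y - 7)²/12 = 1
Ellipse, center (3, 7), major axis horizontal; a² = 16, b² = 12.
a = 4. Vertices at (h ± a, k).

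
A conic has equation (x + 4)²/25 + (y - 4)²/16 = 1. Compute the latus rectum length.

32/5

Center (-4, 4). The larger denominator 25 sits under the x-term, so the major axis is horizontal; a² = 25, b² = 16.
Latus rectum length = 2b²/a = 2·16/5 = 32/5.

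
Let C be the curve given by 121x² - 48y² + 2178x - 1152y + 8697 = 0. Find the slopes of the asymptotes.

121(x² + 18x) -48(y² + 24y) = -8697
Completing the square gives 121(x + 9)² -48(y + 12)² = -8697 + 9801 - 6912 = -5808.
Divide through by -5808 to get (y + 12)²/121 - (x + 9)²/48 = 1.
Hyperbola, center (-9, -12), transverse axis vertical; a² = 121, b² = 48.
For a vertical hyperbola the asymptotes have slope ±a/b.
Here that is ±11/4√3 = ±11√3/12.

11√3/12 and -11√3/12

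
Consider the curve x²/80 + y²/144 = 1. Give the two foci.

Center (0, 0). The larger denominator 144 sits under the y-term, so the major axis is vertical; a² = 144, b² = 80.
c² = a² - b² = 144 - 80 = 64, so c = 8.
Foci lie on the vertical axis through the center: (h, k ± c).

(0, -8) and (0, 8)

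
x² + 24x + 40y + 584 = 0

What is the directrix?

Only x is squared. Complete the square in x: (x + 12)² = -40(y + 11).
Vertex (-12, -11); 4p = -40 so p = -10. Opens down.
Directrix is the horizontal line y = k − p = -11 − (-10) = -1.

y = -1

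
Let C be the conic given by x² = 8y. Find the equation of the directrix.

Vertex (0, 0); 4p = 8 so p = 2. Opens up.
Directrix is the horizontal line y = k − p = 0 − (2) = -2.

y = -2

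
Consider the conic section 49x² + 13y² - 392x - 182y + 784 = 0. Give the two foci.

49(x² - 8x) + 13(y² - 14y) = -784
Complete the square in x and y: 49(x - 4)² + 13(y - 7)² = -784 + 784 + 637 = 637
Dividing both sides by 637: (x - 4)²/13 + (y - 7)²/49 = 1
Ellipse, center (4, 7), major axis vertical; a² = 49, b² = 13.
c² = a² - b² = 49 - 13 = 36, so c = 6.
Foci lie on the vertical axis through the center: (h, k ± c).

(4, 1) and (4, 13)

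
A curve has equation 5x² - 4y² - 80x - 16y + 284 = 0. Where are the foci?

Rearranging, 5(x² - 16x) -4(y² + 4y) = -284.
Completing the square gives 5(x - 8)² -4(y + 2)² = -284 + 320 - 16 = 20.
Dividing both sides by 20: (x - 8)²/4 - (y + 2)²/5 = 1
Hyperbola, center (8, -2), transverse axis horizontal; a² = 4, b² = 5.
c² = a² + b² = 4 + 5 = 9, so c = 3.
Foci lie on the horizontal axis through the center: (h ± c, k).

(5, -2) and (11, -2)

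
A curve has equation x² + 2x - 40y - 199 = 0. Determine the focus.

Only x is squared. Complete the square in x: (x + 1)² = 40(y + 5).
Vertex (-1, -5); 4p = 40 so p = 10. Opens up.
Focus is p units from the vertex along the axis: (h, k + p).

(-1, 5)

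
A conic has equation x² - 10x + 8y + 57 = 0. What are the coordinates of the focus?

Only x is squared. Complete the square in x: (x - 5)² = -8(y + 4).
Vertex (5, -4); 4p = -8 so p = -2. Opens down.
Focus is p units from the vertex along the axis: (h, k + p).

(5, -6)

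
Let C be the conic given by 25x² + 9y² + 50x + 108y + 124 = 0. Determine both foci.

Rearranging, 25(x² + 2x) + 9(y² + 12y) = -124.
Complete the square in x and y: 25(x + 1)² + 9(y + 6)² = -124 + 25 + 324 = 225
Divide by 225: (x + 1)²/9 + (y + 6)²/25 = 1
Ellipse, center (-1, -6), major axis vertical; a² = 25, b² = 9.
c² = a² - b² = 25 - 9 = 16, so c = 4.
Foci lie on the vertical axis through the center: (h, k ± c).

(-1, -10) and (-1, -2)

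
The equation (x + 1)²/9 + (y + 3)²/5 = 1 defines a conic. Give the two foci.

(-3, -3) and (1, -3)

Center (-1, -3). The larger denominator 9 sits under the x-term, so the major axis is horizontal; a² = 9, b² = 5.
c² = a² - b² = 9 - 5 = 4, so c = 2.
Foci lie on the horizontal axis through the center: (h ± c, k).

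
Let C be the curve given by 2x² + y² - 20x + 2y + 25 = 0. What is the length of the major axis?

2√26

2(x² - 10x) + (y² + 2y) = -25
2(x - 5)² + (y + 1)² = -25 + 50 + 1 = 26
Divide by 26: (x - 5)²/13 + (y + 1)²/26 = 1
Ellipse, center (5, -1), major axis vertical; a² = 26, b² = 13.
a² = 26 so a = √26; the major axis has length 2a = 2√26.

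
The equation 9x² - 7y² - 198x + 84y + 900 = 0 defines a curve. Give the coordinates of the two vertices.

(11, 3) and (11, 9)

Rearranging, 9(x² - 22x) -7(y² - 12y) = -900.
Complete the square: 9(x - 11)² -7(y - 6)² = -900 + 1089 - 252 = -63
Dividing both sides by -63: (y - 6)²/9 - (x - 11)²/7 = 1
Hyperbola, center (11, 6), transverse axis vertical; a² = 9, b² = 7.
a = 3. Vertices at (h, k ± a).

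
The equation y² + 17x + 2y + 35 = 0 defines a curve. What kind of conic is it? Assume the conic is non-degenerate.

parabola

No xy term. Coefficients of x² and y² are A = 0, C = 1.
Exactly one squared variable ⇒ parabola.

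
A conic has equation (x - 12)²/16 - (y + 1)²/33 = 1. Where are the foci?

Center (12, -1). The positive term is the x-term, so the transverse axis is horizontal; a² = 16, b² = 33.
c² = a² + b² = 16 + 33 = 49, so c = 7.
Foci lie on the horizontal axis through the center: (h ± c, k).

(5, -1) and (19, -1)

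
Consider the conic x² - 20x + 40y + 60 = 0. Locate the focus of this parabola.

(10, -9)

Only x is squared. Complete the square in x: (x - 10)² = -40(y - 1).
Vertex (10, 1); 4p = -40 so p = -10. Opens down.
Focus is p units from the vertex along the axis: (h, k + p).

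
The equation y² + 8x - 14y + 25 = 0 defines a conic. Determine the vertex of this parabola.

Only y is squared. Complete the square in y: (y - 7)² = -8(x - 3).
Vertex (3, 7); 4p = -8 so p = -2. Opens left.

(3, 7)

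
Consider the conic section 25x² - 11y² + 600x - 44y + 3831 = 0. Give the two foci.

Group: 25(x² + 24x) -11(y² + 4y) = -3831
Complete the square in x and y: 25(x + 12)² -11(y + 2)² = -3831 + 3600 - 44 = -275
Dividing both sides by -275: (y + 2)²/25 - (x + 12)²/11 = 1
Hyperbola, center (-12, -2), transverse axis vertical; a² = 25, b² = 11.
c² = a² + b² = 25 + 11 = 36, so c = 6.
Foci lie on the vertical axis through the center: (h, k ± c).

(-12, -8) and (-12, 4)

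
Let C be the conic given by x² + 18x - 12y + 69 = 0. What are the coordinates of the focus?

Only x is squared. Complete the square in x: (x + 9)² = 12(y + 1).
Vertex (-9, -1); 4p = 12 so p = 3. Opens up.
Focus is p units from the vertex along the axis: (h, k + p).

(-9, 2)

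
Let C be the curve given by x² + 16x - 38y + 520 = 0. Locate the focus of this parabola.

(-8, 43/2)

Only x is squared. Complete the square in x: (x + 8)² = 38(y - 12).
Vertex (-8, 12); 4p = 38 so p = 19/2. Opens up.
Focus is p units from the vertex along the axis: (h, k + p).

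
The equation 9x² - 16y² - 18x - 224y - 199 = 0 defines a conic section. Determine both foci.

(1, -17) and (1, 3)

Group: 9(x² - 2x) -16(y² + 14y) = 199
Complete the square in x and y: 9(x - 1)² -16(y + 7)² = 199 + 9 - 784 = -576
Dividing both sides by -576: (y + 7)²/36 - (x - 1)²/64 = 1
Hyperbola, center (1, -7), transverse axis vertical; a² = 36, b² = 64.
c² = a² + b² = 36 + 64 = 100, so c = 10.
Foci lie on the vertical axis through the center: (h, k ± c).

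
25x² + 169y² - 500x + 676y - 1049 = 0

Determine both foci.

(-2, -2) and (22, -2)

Rearranging, 25(x² - 20x) + 169(y² + 4y) = 1049.
Complete the square in x and y: 25(x - 10)² + 169(y + 2)² = 1049 + 2500 + 676 = 4225
Divide through by 4225 to get (x - 10)²/169 + (y + 2)²/25 = 1.
Ellipse, center (10, -2), major axis horizontal; a² = 169, b² = 25.
c² = a² - b² = 169 - 25 = 144, so c = 12.
Foci lie on the horizontal axis through the center: (h ± c, k).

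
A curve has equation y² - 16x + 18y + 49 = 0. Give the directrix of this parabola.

Only y is squared. Complete the square in y: (y + 9)² = 16(x + 2).
Vertex (-2, -9); 4p = 16 so p = 4. Opens right.
Directrix is the vertical line x = h − p = -2 − (4) = -6.

x = -6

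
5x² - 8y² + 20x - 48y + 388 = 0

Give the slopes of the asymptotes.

Collect terms: 5(x² + 4x) -8(y² + 6y) = -388
Complete the square: 5(x + 2)² -8(y + 3)² = -388 + 20 - 72 = -440
Divide through by -440 to get (y + 3)²/55 - (x + 2)²/88 = 1.
Hyperbola, center (-2, -3), transverse axis vertical; a² = 55, b² = 88.
For a vertical hyperbola the asymptotes have slope ±a/b.
Here that is ±√55/2√22 = ±√10/4.

√10/4 and -√10/4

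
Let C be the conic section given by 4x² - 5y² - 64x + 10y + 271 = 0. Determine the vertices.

Group the x- and y-terms: 4(x² - 16x) -5(y² - 2y) = -271
4(x - 8)² -5(y - 1)² = -271 + 256 - 5 = -20
Divide by -20: (y - 1)²/4 - (x - 8)²/5 = 1
Hyperbola, center (8, 1), transverse axis vertical; a² = 4, b² = 5.
a = 2. Vertices at (h, k ± a).

(8, -1) and (8, 3)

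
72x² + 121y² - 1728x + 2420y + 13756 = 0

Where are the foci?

Group: 72(x² - 24x) + 121(y² + 20y) = -13756
72(x - 12)² + 121(y + 10)² = -13756 + 10368 + 12100 = 8712
Divide by 8712: (x - 12)²/121 + (y + 10)²/72 = 1
Ellipse, center (12, -10), major axis horizontal; a² = 121, b² = 72.
c² = a² - b² = 121 - 72 = 49, so c = 7.
Foci lie on the horizontal axis through the center: (h ± c, k).

(5, -10) and (19, -10)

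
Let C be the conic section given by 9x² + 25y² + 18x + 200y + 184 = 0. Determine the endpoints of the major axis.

(-6, -4) and (4, -4)

Group the x- and y-terms: 9(x² + 2x) + 25(y² + 8y) = -184
Complete the square in x and y: 9(x + 1)² + 25(y + 4)² = -184 + 9 + 400 = 225
Divide through by 225 to get (x + 1)²/25 + (y + 4)²/9 = 1.
Ellipse, center (-1, -4), major axis horizontal; a² = 25, b² = 9.
a = 5. Vertices at (h ± a, k).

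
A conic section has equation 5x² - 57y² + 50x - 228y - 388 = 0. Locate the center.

Group: 5(x² + 10x) -57(y² + 4y) = 388
5(x + 5)² -57(y + 2)² = 388 + 125 - 228 = 285
Divide by 285: (x + 5)²/57 - (y + 2)²/5 = 1
Hyperbola with center (-5, -2).

(-5, -2)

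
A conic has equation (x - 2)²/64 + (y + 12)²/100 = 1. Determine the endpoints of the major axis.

Center (2, -12). The larger denominator 100 sits under the y-term, so the major axis is vertical; a² = 100, b² = 64.
a = 10. Vertices at (h, k ± a).

(2, -22) and (2, -2)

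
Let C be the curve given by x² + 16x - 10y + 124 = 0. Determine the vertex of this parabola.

Only x is squared. Complete the square in x: (x + 8)² = 10(y - 6).
Vertex (-8, 6); 4p = 10 so p = 5/2. Opens up.

(-8, 6)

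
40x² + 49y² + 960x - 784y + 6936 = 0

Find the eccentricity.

e = 3/7

Group: 40(x² + 24x) + 49(y² - 16y) = -6936
Complete the square in x and y: 40(x + 12)² + 49(y - 8)² = -6936 + 5760 + 3136 = 1960
Dividing both sides by 1960: (x + 12)²/49 + (y - 8)²/40 = 1
Ellipse, center (-12, 8), major axis horizontal; a² = 49, b² = 40.
c² = a² - b² = 9, so c = 3.
e = c/a = 3/7.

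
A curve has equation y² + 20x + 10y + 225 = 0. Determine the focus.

(-15, -5)

Only y is squared. Complete the square in y: (y + 5)² = -20(x + 10).
Vertex (-10, -5); 4p = -20 so p = -5. Opens left.
Focus is p units from the vertex along the axis: (h + p, k).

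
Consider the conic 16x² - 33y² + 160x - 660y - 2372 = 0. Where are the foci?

Collect terms: 16(x² + 10x) -33(y² + 20y) = 2372
Complete the square in x and y: 16(x + 5)² -33(y + 10)² = 2372 + 400 - 3300 = -528
Dividing both sides by -528: (y + 10)²/16 - (x + 5)²/33 = 1
Hyperbola, center (-5, -10), transverse axis vertical; a² = 16, b² = 33.
c² = a² + b² = 16 + 33 = 49, so c = 7.
Foci lie on the vertical axis through the center: (h, k ± c).

(-5, -17) and (-5, -3)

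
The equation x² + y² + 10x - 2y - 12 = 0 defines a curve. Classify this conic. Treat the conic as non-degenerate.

circle

No xy term. Coefficients of x² and y² are A = 1, C = 1.
A = C (same sign) ⇒ circle.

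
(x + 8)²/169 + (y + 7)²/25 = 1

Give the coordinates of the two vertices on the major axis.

(-21, -7) and (5, -7)

Center (-8, -7). The larger denominator 169 sits under the x-term, so the major axis is horizontal; a² = 169, b² = 25.
a = 13. Vertices at (h ± a, k).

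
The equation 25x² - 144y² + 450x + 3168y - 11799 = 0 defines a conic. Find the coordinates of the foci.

Collect terms: 25(x² + 18x) -144(y² - 22y) = 11799
Complete the square: 25(x + 9)² -144(y - 11)² = 11799 + 2025 - 17424 = -3600
Divide through by -3600 to get (y - 11)²/25 - (x + 9)²/144 = 1.
Hyperbola, center (-9, 11), transverse axis vertical; a² = 25, b² = 144.
c² = a² + b² = 25 + 144 = 169, so c = 13.
Foci lie on the vertical axis through the center: (h, k ± c).

(-9, -2) and (-9, 24)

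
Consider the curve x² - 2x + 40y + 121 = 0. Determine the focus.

Only x is squared. Complete the square in x: (x - 1)² = -40(y + 3).
Vertex (1, -3); 4p = -40 so p = -10. Opens down.
Focus is p units from the vertex along the axis: (h, k + p).

(1, -13)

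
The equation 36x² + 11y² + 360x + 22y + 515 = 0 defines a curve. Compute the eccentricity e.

Collect terms: 36(x² + 10x) + 11(y² + 2y) = -515
36(x + 5)² + 11(y + 1)² = -515 + 900 + 11 = 396
Divide by 396: (x + 5)²/11 + (y + 1)²/36 = 1
Ellipse, center (-5, -1), major axis vertical; a² = 36, b² = 11.
c² = a² - b² = 25, so c = 5.
e = c/a = 5/6.

e = 5/6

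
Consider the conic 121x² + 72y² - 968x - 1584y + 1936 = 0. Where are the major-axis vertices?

(4, 0) and (4, 22)

Collect terms: 121(x² - 8x) + 72(y² - 22y) = -1936
Complete the square: 121(x - 4)² + 72(y - 11)² = -1936 + 1936 + 8712 = 8712
Dividing both sides by 8712: (x - 4)²/72 + (y - 11)²/121 = 1
Ellipse, center (4, 11), major axis vertical; a² = 121, b² = 72.
a = 11. Vertices at (h, k ± a).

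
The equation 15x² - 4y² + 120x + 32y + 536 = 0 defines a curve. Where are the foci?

15(x² + 8x) -4(y² - 8y) = -536
15(x + 4)² -4(y - 4)² = -536 + 240 - 64 = -360
Divide through by -360 to get (y - 4)²/90 - (x + 4)²/24 = 1.
Hyperbola, center (-4, 4), transverse axis vertical; a² = 90, b² = 24.
c² = a² + b² = 90 + 24 = 114, so c = √114.
Foci lie on the vertical axis through the center: (h, k ± c).

(-4, 4 - √114) and (-4, 4 + √114)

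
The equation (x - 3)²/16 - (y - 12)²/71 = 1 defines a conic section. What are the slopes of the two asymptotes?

Center (3, 12). The positive term is the x-term, so the transverse axis is horizontal; a² = 16, b² = 71.
For a horizontal hyperbola the asymptotes have slope ±b/a.
Here that is ±√71/4.

√71/4 and -√71/4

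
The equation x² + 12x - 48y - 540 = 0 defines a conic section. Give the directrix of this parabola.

Only x is squared. Complete the square in x: (x + 6)² = 48(y + 12).
Vertex (-6, -12); 4p = 48 so p = 12. Opens up.
Directrix is the horizontal line y = k − p = -12 − (12) = -24.

y = -24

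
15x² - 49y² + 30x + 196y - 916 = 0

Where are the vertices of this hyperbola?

Group the x- and y-terms: 15(x² + 2x) -49(y² - 4y) = 916
Complete the square: 15(x + 1)² -49(y - 2)² = 916 + 15 - 196 = 735
Divide by 735: (x + 1)²/49 - (y - 2)²/15 = 1
Hyperbola, center (-1, 2), transverse axis horizontal; a² = 49, b² = 15.
a = 7. Vertices at (h ± a, k).

(-8, 2) and (6, 2)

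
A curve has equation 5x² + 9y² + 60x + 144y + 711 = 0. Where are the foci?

Group the x- and y-terms: 5(x² + 12x) + 9(y² + 16y) = -711
Completing the square gives 5(x + 6)² + 9(y + 8)² = -711 + 180 + 576 = 45.
Dividing both sides by 45: (x + 6)²/9 + (y + 8)²/5 = 1
Ellipse, center (-6, -8), major axis horizontal; a² = 9, b² = 5.
c² = a² - b² = 9 - 5 = 4, so c = 2.
Foci lie on the horizontal axis through the center: (h ± c, k).

(-8, -8) and (-4, -8)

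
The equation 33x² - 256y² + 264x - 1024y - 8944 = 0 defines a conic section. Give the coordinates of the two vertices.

Collect terms: 33(x² + 8x) -256(y² + 4y) = 8944
Complete the square: 33(x + 4)² -256(y + 2)² = 8944 + 528 - 1024 = 8448
Dividing both sides by 8448: (x + 4)²/256 - (y + 2)²/33 = 1
Hyperbola, center (-4, -2), transverse axis horizontal; a² = 256, b² = 33.
a = 16. Vertices at (h ± a, k).

(-20, -2) and (12, -2)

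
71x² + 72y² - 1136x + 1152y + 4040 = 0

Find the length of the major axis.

Rearranging, 71(x² - 16x) + 72(y² + 16y) = -4040.
71(x - 8)² + 72(y + 8)² = -4040 + 4544 + 4608 = 5112
Dividing both sides by 5112: (x - 8)²/72 + (y + 8)²/71 = 1
Ellipse, center (8, -8), major axis horizontal; a² = 72, b² = 71.
a² = 72 so a = 6√2; the major axis has length 2a = 12√2.

12√2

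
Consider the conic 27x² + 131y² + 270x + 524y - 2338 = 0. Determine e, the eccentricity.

e = 2√3406/131

27(x² + 10x) + 131(y² + 4y) = 2338
Completing the square gives 27(x + 5)² + 131(y + 2)² = 2338 + 675 + 524 = 3537.
Divide through by 3537 to get (x + 5)²/131 + (y + 2)²/27 = 1.
Ellipse, center (-5, -2), major axis horizontal; a² = 131, b² = 27.
c² = a² - b² = 104, so c = 2√26.
e = c/a = 2√26/√131 = 2√3406/131.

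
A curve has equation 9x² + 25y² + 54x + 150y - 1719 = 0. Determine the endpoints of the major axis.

(-18, -3) and (12, -3)

Collect terms: 9(x² + 6x) + 25(y² + 6y) = 1719
Completing the square gives 9(x + 3)² + 25(y + 3)² = 1719 + 81 + 225 = 2025.
Divide through by 2025 to get (x + 3)²/225 + (y + 3)²/81 = 1.
Ellipse, center (-3, -3), major axis horizontal; a² = 225, b² = 81.
a = 15. Vertices at (h ± a, k).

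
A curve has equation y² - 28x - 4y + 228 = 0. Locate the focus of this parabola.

(15, 2)

Only y is squared. Complete the square in y: (y - 2)² = 28(x - 8).
Vertex (8, 2); 4p = 28 so p = 7. Opens right.
Focus is p units from the vertex along the axis: (h + p, k).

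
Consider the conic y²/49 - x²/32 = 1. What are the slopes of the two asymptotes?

Center (0, 0). The positive term is the y-term, so the transverse axis is vertical; a² = 49, b² = 32.
For a vertical hyperbola the asymptotes have slope ±a/b.
Here that is ±7/4√2 = ±7√2/8.

7√2/8 and -7√2/8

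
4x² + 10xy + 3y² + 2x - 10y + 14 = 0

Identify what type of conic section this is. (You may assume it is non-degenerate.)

hyperbola

A = 4, B = 10, C = 3.
Discriminant B² − 4AC = 10² − 4·4·3 = 52.
B² − 4AC > 0 ⇒ hyperbola.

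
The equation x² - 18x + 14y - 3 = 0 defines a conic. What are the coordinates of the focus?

(9, 5/2)

Only x is squared. Complete the square in x: (x - 9)² = -14(y - 6).
Vertex (9, 6); 4p = -14 so p = -7/2. Opens down.
Focus is p units from the vertex along the axis: (h, k + p).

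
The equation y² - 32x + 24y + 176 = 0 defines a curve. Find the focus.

Only y is squared. Complete the square in y: (y + 12)² = 32(x - 1).
Vertex (1, -12); 4p = 32 so p = 8. Opens right.
Focus is p units from the vertex along the axis: (h + p, k).

(9, -12)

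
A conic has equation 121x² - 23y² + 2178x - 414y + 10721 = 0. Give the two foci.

(-9, -21) and (-9, 3)

121(x² + 18x) -23(y² + 18y) = -10721
Complete the square in x and y: 121(x + 9)² -23(y + 9)² = -10721 + 9801 - 1863 = -2783
Divide through by -2783 to get (y + 9)²/121 - (x + 9)²/23 = 1.
Hyperbola, center (-9, -9), transverse axis vertical; a² = 121, b² = 23.
c² = a² + b² = 121 + 23 = 144, so c = 12.
Foci lie on the vertical axis through the center: (h, k ± c).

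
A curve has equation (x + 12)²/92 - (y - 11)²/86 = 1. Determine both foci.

Center (-12, 11). The positive term is the x-term, so the transverse axis is horizontal; a² = 92, b² = 86.
c² = a² + b² = 92 + 86 = 178, so c = √178.
Foci lie on the horizontal axis through the center: (h ± c, k).

(-12 - √178, 11) and (-12 + √178, 11)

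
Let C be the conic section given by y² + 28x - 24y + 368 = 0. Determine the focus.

(-15, 12)

Only y is squared. Complete the square in y: (y - 12)² = -28(x + 8).
Vertex (-8, 12); 4p = -28 so p = -7. Opens left.
Focus is p units from the vertex along the axis: (h + p, k).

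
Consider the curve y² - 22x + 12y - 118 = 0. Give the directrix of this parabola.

x = -25/2

Only y is squared. Complete the square in y: (y + 6)² = 22(x + 7).
Vertex (-7, -6); 4p = 22 so p = 11/2. Opens right.
Directrix is the vertical line x = h − p = -7 − (11/2) = -25/2.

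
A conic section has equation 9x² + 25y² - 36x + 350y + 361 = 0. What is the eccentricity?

Rearranging, 9(x² - 4x) + 25(y² + 14y) = -361.
9(x - 2)² + 25(y + 7)² = -361 + 36 + 1225 = 900
Divide by 900: (x - 2)²/100 + (y + 7)²/36 = 1
Ellipse, center (2, -7), major axis horizontal; a² = 100, b² = 36.
c² = a² - b² = 64, so c = 8.
e = c/a = 8/10 = 4/5.

e = 4/5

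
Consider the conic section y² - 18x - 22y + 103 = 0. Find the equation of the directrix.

Only y is squared. Complete the square in y: (y - 11)² = 18(x + 1).
Vertex (-1, 11); 4p = 18 so p = 9/2. Opens right.
Directrix is the vertical line x = h − p = -1 − (9/2) = -11/2.

x = -11/2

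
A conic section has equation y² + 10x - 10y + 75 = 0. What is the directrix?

x = -5/2

Only y is squared. Complete the square in y: (y - 5)² = -10(x + 5).
Vertex (-5, 5); 4p = -10 so p = -5/2. Opens left.
Directrix is the vertical line x = h − p = -5 − (-5/2) = -5/2.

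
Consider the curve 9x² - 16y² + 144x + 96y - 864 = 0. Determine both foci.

Group the x- and y-terms: 9(x² + 16x) -16(y² - 6y) = 864
Completing the square gives 9(x + 8)² -16(y - 3)² = 864 + 576 - 144 = 1296.
Dividing both sides by 1296: (x + 8)²/144 - (y - 3)²/81 = 1
Hyperbola, center (-8, 3), transverse axis horizontal; a² = 144, b² = 81.
c² = a² + b² = 144 + 81 = 225, so c = 15.
Foci lie on the horizontal axis through the center: (h ± c, k).

(-23, 3) and (7, 3)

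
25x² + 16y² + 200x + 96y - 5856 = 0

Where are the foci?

Rearranging, 25(x² + 8x) + 16(y² + 6y) = 5856.
Complete the square: 25(x + 4)² + 16(y + 3)² = 5856 + 400 + 144 = 6400
Divide by 6400: (x + 4)²/256 + (y + 3)²/400 = 1
Ellipse, center (-4, -3), major axis vertical; a² = 400, b² = 256.
c² = a² - b² = 400 - 256 = 144, so c = 12.
Foci lie on the vertical axis through the center: (h, k ± c).

(-4, -15) and (-4, 9)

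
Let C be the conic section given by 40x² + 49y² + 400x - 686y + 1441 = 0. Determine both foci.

(-8, 7) and (-2, 7)

Group the x- and y-terms: 40(x² + 10x) + 49(y² - 14y) = -1441
Completing the square gives 40(x + 5)² + 49(y - 7)² = -1441 + 1000 + 2401 = 1960.
Dividing both sides by 1960: (x + 5)²/49 + (y - 7)²/40 = 1
Ellipse, center (-5, 7), major axis horizontal; a² = 49, b² = 40.
c² = a² - b² = 49 - 40 = 9, so c = 3.
Foci lie on the horizontal axis through the center: (h ± c, k).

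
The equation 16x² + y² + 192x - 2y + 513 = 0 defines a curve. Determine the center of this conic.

(-6, 1)

16(x² + 12x) + (y² - 2y) = -513
Complete the square in x and y: 16(x + 6)² + (y - 1)² = -513 + 576 + 1 = 64
Divide by 64: (x + 6)²/4 + (y - 1)²/64 = 1
Ellipse with center (-6, 1).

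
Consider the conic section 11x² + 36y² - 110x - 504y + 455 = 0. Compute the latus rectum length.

22/3

Group: 11(x² - 10x) + 36(y² - 14y) = -455
Complete the square in x and y: 11(x - 5)² + 36(y - 7)² = -455 + 275 + 1764 = 1584
Dividing both sides by 1584: (x - 5)²/144 + (y - 7)²/44 = 1
Ellipse, center (5, 7), major axis horizontal; a² = 144, b² = 44.
Latus rectum length = 2b²/a = 2·44/12 = 22/3.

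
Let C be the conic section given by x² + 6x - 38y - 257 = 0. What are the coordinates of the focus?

(-3, 5/2)

Only x is squared. Complete the square in x: (x + 3)² = 38(y + 7).
Vertex (-3, -7); 4p = 38 so p = 19/2. Opens up.
Focus is p units from the vertex along the axis: (h, k + p).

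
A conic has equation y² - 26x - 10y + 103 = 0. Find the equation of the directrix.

Only y is squared. Complete the square in y: (y - 5)² = 26(x - 3).
Vertex (3, 5); 4p = 26 so p = 13/2. Opens right.
Directrix is the vertical line x = h − p = 3 − (13/2) = -7/2.

x = -7/2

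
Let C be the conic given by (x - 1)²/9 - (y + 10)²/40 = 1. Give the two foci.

Center (1, -10). The positive term is the x-term, so the transverse axis is horizontal; a² = 9, b² = 40.
c² = a² + b² = 9 + 40 = 49, so c = 7.
Foci lie on the horizontal axis through the center: (h ± c, k).

(-6, -10) and (8, -10)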